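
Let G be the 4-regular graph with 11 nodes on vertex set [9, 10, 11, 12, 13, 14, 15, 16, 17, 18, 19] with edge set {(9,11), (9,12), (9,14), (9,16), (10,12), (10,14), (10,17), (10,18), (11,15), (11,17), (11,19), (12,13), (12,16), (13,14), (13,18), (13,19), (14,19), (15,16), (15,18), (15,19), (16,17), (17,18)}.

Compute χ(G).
χ(G) = 3

Clique number ω(G) = 3 (lower bound: χ ≥ ω).
The clique on [9, 12, 16] has size 3, forcing χ ≥ 3, and the coloring below uses 3 colors, so χ(G) = 3.
A valid 3-coloring: color 1: [9, 13, 15, 17]; color 2: [10, 16, 19]; color 3: [11, 12, 14, 18].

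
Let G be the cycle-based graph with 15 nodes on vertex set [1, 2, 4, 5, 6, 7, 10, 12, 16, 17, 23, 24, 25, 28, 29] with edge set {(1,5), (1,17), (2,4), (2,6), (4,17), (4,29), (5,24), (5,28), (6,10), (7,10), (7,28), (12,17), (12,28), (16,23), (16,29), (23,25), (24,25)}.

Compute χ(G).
χ(G) = 3

Clique number ω(G) = 2 (lower bound: χ ≥ ω).
Odd cycle [1, 5, 24, 25, 23, 16, 29, 4, 17] needs 3 colors (χ ≥ 3).
The coloring below uses 3 colors, so χ(G) = 3.
A valid 3-coloring: color 1: [2, 10, 17, 23, 24, 28, 29]; color 2: [4, 5, 6, 7, 12, 16, 25]; color 3: [1].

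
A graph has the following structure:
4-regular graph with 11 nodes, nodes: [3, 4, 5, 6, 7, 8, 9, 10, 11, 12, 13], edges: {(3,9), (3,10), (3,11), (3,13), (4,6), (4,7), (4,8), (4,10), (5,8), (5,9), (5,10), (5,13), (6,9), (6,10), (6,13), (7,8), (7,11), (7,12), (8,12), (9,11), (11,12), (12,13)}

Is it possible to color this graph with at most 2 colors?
No, G is not 2-colorable

The clique on vertices [3, 9, 11] has size 3 > 2, so it alone needs 3 colors.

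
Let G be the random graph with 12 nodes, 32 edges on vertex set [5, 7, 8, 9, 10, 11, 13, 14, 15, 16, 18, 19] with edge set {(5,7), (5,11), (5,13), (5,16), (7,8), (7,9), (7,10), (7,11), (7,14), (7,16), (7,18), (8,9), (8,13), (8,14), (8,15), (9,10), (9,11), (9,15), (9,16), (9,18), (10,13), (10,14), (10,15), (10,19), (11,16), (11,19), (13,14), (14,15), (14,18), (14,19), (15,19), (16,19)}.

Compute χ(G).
χ(G) = 4

Clique number ω(G) = 4 (lower bound: χ ≥ ω).
The clique on [10, 14, 15, 19] has size 4, forcing χ ≥ 4, and the coloring below uses 4 colors, so χ(G) = 4.
A valid 4-coloring: color 1: [7, 13, 19]; color 2: [5, 9, 14]; color 3: [8, 10, 16, 18]; color 4: [11, 15].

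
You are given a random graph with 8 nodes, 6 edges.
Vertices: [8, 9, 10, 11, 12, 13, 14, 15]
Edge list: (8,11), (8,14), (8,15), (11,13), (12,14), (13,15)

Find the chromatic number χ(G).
χ(G) = 2

Clique number ω(G) = 2 (lower bound: χ ≥ ω).
The graph is bipartite (no odd cycle), so 2 colors suffice: χ(G) = 2.
A valid 2-coloring: color 1: [8, 9, 10, 12, 13]; color 2: [11, 14, 15].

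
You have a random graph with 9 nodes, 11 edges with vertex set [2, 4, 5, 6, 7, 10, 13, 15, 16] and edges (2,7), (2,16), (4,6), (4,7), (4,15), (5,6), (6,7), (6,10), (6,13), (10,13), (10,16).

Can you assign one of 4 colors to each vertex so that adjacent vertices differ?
Yes, G is 4-colorable

A valid 4-coloring: color 1: [6, 15, 16]; color 2: [5, 7, 10]; color 3: [2, 4, 13].
(χ(G) = 3 ≤ 4.)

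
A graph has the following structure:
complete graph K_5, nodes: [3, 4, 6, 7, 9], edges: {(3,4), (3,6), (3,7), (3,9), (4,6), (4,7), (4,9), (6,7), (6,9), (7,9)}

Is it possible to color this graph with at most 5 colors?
A valid 5-coloring: color 1: [7]; color 2: [3]; color 3: [4]; color 4: [9]; color 5: [6].
(χ(G) = 5 ≤ 5.)

Yes, G is 5-colorable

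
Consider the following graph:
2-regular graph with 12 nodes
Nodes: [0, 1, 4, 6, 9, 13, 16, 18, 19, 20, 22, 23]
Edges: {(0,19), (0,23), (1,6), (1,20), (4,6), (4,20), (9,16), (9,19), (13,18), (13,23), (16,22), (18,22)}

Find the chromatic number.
Clique number ω(G) = 2 (lower bound: χ ≥ ω).
The graph is bipartite (no odd cycle), so 2 colors suffice: χ(G) = 2.
A valid 2-coloring: color 1: [0, 6, 9, 13, 20, 22]; color 2: [1, 4, 16, 18, 19, 23].

χ(G) = 2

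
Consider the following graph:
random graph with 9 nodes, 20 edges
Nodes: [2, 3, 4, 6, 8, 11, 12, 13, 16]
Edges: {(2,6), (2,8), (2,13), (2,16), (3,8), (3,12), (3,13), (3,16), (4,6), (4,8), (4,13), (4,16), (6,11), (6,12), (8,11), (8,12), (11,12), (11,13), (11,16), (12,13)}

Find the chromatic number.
χ(G) = 3

Clique number ω(G) = 3 (lower bound: χ ≥ ω).
The clique on [3, 8, 12] has size 3, forcing χ ≥ 3, and the coloring below uses 3 colors, so χ(G) = 3.
A valid 3-coloring: color 1: [2, 3, 4, 11]; color 2: [12, 16]; color 3: [6, 8, 13].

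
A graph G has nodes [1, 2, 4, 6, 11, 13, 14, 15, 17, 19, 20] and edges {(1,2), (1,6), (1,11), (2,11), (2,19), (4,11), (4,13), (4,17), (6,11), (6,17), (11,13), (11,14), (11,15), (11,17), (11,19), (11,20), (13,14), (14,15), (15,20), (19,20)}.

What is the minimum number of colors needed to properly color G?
Clique number ω(G) = 3 (lower bound: χ ≥ ω).
The clique on [1, 2, 11] has size 3, forcing χ ≥ 3, and the coloring below uses 3 colors, so χ(G) = 3.
A valid 3-coloring: color 1: [11]; color 2: [1, 13, 15, 17, 19]; color 3: [2, 4, 6, 14, 20].

χ(G) = 3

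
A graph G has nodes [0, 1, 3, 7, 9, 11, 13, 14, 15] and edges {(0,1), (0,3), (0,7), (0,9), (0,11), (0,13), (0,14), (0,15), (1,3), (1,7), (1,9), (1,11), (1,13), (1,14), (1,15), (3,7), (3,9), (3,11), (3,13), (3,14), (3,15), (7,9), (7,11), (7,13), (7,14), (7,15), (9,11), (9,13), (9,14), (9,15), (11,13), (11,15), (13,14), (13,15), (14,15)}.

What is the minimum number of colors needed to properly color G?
Clique number ω(G) = 8 (lower bound: χ ≥ ω).
The clique on [0, 1, 3, 7, 9, 11, 13, 15] has size 8, forcing χ ≥ 8, and the coloring below uses 8 colors, so χ(G) = 8.
A valid 8-coloring: color 1: [3]; color 2: [7]; color 3: [15]; color 4: [1]; color 5: [9]; color 6: [0]; color 7: [13]; color 8: [11, 14].

χ(G) = 8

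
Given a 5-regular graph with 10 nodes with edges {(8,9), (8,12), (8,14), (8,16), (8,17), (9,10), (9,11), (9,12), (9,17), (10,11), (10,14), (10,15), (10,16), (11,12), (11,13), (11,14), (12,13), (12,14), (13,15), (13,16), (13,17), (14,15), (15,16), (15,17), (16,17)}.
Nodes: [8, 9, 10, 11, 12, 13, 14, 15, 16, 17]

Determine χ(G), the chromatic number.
Clique number ω(G) = 4 (lower bound: χ ≥ ω).
The clique on [13, 15, 16, 17] has size 4, forcing χ ≥ 4, and the coloring below uses 4 colors, so χ(G) = 4.
A valid 4-coloring: color 1: [9, 14, 16]; color 2: [8, 11, 15]; color 3: [10, 12, 17]; color 4: [13].

χ(G) = 4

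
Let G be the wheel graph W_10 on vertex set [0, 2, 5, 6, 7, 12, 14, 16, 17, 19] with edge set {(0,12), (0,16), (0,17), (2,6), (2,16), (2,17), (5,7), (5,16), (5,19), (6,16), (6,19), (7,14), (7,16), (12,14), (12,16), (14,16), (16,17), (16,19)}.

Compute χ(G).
χ(G) = 4

Clique number ω(G) = 3 (lower bound: χ ≥ ω).
Odd cycle [5, 19, 6, 2, 17, 0, 12, 14, 7] needs 3 colors (χ ≥ 3).
Vertex 16 is adjacent to every vertex of [0, 2, 5, 6, 7, 12, 14, 17, 19], which already need 3 colors among themselves, so 16 needs a new color (χ ≥ 4).
The coloring below uses 4 colors, so χ(G) = 4.
A valid 4-coloring: color 1: [16]; color 2: [5, 6, 14, 17]; color 3: [0, 2, 7, 19]; color 4: [12].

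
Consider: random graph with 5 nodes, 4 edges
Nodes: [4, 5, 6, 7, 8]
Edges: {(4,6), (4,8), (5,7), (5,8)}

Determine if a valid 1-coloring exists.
Edge (4,8) forces its endpoints to differ, so 1 color is not enough.

No, G is not 1-colorable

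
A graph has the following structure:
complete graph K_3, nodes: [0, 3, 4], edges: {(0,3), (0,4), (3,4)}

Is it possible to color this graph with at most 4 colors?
Yes, G is 4-colorable

A valid 4-coloring: color 1: [0]; color 2: [3]; color 3: [4].
(χ(G) = 3 ≤ 4.)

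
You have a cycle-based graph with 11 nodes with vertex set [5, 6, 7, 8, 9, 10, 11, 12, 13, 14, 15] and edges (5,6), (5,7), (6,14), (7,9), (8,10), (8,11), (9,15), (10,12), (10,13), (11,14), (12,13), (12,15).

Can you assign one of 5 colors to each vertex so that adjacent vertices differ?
A valid 5-coloring: color 1: [5, 8, 9, 12, 14]; color 2: [6, 7, 10, 11, 15]; color 3: [13].
(χ(G) = 3 ≤ 5.)

Yes, G is 5-colorable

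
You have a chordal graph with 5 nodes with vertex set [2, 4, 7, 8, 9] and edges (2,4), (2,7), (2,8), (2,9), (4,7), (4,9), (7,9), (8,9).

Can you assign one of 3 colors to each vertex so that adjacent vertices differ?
No, G is not 3-colorable

The clique on vertices [2, 4, 7, 9] has size 4 > 3, so it alone needs 4 colors.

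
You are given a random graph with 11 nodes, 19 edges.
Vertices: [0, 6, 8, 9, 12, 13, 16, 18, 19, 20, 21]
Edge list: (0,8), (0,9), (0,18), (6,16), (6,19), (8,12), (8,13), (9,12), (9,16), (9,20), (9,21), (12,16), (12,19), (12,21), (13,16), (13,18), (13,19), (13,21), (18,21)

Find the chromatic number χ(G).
Clique number ω(G) = 3 (lower bound: χ ≥ ω).
The clique on [9, 12, 16] has size 3, forcing χ ≥ 3, and the coloring below uses 3 colors, so χ(G) = 3.
A valid 3-coloring: color 1: [0, 6, 12, 13, 20]; color 2: [8, 16, 19, 21]; color 3: [9, 18].

χ(G) = 3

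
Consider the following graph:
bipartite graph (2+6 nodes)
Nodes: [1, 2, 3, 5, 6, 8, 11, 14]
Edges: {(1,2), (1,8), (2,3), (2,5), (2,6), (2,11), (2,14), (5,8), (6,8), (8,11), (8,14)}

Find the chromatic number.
Clique number ω(G) = 2 (lower bound: χ ≥ ω).
The graph is bipartite (no odd cycle), so 2 colors suffice: χ(G) = 2.
A valid 2-coloring: color 1: [2, 8]; color 2: [1, 3, 5, 6, 11, 14].

χ(G) = 2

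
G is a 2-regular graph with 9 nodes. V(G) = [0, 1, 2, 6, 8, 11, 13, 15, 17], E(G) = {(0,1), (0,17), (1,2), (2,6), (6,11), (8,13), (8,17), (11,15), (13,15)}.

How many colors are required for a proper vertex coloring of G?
χ(G) = 3

Clique number ω(G) = 2 (lower bound: χ ≥ ω).
Odd cycle [2, 1, 0, 17, 8, 13, 15, 11, 6] needs 3 colors (χ ≥ 3).
The coloring below uses 3 colors, so χ(G) = 3.
A valid 3-coloring: color 1: [0, 2, 8, 11]; color 2: [1, 6, 15, 17]; color 3: [13].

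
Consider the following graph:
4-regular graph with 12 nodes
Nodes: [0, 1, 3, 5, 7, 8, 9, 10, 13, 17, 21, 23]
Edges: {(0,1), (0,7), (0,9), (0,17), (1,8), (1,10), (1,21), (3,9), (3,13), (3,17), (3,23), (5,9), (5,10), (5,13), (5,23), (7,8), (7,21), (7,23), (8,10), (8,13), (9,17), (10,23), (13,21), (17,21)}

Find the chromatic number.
χ(G) = 3

Clique number ω(G) = 3 (lower bound: χ ≥ ω).
The clique on [0, 9, 17] has size 3, forcing χ ≥ 3, and the coloring below uses 3 colors, so χ(G) = 3.
A valid 3-coloring: color 1: [1, 9, 13, 23]; color 2: [0, 3, 5, 8, 21]; color 3: [7, 10, 17].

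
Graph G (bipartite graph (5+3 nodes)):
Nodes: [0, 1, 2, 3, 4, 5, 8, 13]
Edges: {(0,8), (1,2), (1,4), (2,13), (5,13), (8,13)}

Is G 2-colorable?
A valid 2-coloring: color 1: [0, 1, 3, 13]; color 2: [2, 4, 5, 8].
(χ(G) = 2 ≤ 2.)

Yes, G is 2-colorable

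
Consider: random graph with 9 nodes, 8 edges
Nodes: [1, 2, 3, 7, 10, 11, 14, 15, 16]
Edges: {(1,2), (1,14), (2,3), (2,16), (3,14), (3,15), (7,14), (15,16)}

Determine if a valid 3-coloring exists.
A valid 3-coloring: color 1: [1, 3, 7, 10, 11, 16]; color 2: [2, 14, 15].
(χ(G) = 2 ≤ 3.)

Yes, G is 3-colorable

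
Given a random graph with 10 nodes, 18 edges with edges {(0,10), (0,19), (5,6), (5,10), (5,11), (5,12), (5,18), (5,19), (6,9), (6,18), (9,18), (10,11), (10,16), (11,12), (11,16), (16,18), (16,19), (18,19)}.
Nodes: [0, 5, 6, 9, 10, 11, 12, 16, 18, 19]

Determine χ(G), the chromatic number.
χ(G) = 3

Clique number ω(G) = 3 (lower bound: χ ≥ ω).
The clique on [6, 9, 18] has size 3, forcing χ ≥ 3, and the coloring below uses 3 colors, so χ(G) = 3.
A valid 3-coloring: color 1: [0, 5, 9, 16]; color 2: [10, 12, 18]; color 3: [6, 11, 19].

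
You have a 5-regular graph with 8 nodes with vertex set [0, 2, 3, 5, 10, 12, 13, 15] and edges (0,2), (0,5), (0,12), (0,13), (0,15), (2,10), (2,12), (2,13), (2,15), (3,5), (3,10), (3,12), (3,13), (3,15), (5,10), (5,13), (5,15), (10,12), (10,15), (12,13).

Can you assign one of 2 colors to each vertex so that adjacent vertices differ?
The clique on vertices [0, 2, 12, 13] has size 4 > 2, so it alone needs 4 colors.

No, G is not 2-colorable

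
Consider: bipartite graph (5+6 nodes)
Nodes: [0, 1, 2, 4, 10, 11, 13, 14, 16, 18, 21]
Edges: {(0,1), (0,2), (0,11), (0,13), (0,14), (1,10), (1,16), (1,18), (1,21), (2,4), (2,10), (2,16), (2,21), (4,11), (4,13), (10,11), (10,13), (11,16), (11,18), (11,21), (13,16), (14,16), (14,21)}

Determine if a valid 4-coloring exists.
Yes, G is 4-colorable

A valid 4-coloring: color 1: [1, 2, 11, 13, 14]; color 2: [0, 4, 10, 16, 18, 21].
(χ(G) = 2 ≤ 4.)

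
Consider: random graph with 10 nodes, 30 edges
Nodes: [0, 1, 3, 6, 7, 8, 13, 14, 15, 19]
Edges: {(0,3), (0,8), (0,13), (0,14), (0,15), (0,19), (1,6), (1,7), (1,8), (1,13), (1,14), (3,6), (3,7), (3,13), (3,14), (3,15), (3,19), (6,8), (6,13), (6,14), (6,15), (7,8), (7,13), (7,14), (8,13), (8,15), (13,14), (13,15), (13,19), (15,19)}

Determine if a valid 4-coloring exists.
No, G is not 4-colorable

The clique on vertices [0, 3, 13, 15, 19] has size 5 > 4, so it alone needs 5 colors.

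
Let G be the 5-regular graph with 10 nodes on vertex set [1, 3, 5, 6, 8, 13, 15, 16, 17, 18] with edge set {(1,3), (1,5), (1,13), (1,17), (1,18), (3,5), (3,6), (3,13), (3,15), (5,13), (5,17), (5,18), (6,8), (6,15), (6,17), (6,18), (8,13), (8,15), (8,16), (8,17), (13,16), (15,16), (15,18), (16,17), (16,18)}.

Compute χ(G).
χ(G) = 4

Clique number ω(G) = 4 (lower bound: χ ≥ ω).
The clique on [1, 3, 5, 13] has size 4, forcing χ ≥ 4, and the coloring below uses 4 colors, so χ(G) = 4.
A valid 4-coloring: color 1: [13, 15, 17]; color 2: [5, 6, 16]; color 3: [3, 8, 18]; color 4: [1].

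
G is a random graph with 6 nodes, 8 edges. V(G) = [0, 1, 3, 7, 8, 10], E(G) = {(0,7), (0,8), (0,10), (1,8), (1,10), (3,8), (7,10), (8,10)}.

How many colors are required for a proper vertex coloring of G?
Clique number ω(G) = 3 (lower bound: χ ≥ ω).
The clique on [0, 8, 10] has size 3, forcing χ ≥ 3, and the coloring below uses 3 colors, so χ(G) = 3.
A valid 3-coloring: color 1: [7, 8]; color 2: [3, 10]; color 3: [0, 1].

χ(G) = 3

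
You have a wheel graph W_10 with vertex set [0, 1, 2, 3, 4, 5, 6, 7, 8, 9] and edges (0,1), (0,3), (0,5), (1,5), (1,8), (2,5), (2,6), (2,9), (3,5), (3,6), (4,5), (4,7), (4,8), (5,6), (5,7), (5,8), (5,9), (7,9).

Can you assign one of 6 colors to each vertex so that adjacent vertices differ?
Yes, G is 6-colorable

A valid 6-coloring: color 1: [5]; color 2: [0, 4, 6, 9]; color 3: [2, 3, 7, 8]; color 4: [1].
(χ(G) = 4 ≤ 6.)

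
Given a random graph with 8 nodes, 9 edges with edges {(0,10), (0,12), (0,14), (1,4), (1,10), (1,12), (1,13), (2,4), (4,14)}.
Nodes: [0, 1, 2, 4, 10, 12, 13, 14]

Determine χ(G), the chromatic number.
χ(G) = 3

Clique number ω(G) = 2 (lower bound: χ ≥ ω).
Odd cycle [10, 0, 14, 4, 1] needs 3 colors (χ ≥ 3).
The coloring below uses 3 colors, so χ(G) = 3.
A valid 3-coloring: color 1: [1, 2, 14]; color 2: [0, 4, 13]; color 3: [10, 12].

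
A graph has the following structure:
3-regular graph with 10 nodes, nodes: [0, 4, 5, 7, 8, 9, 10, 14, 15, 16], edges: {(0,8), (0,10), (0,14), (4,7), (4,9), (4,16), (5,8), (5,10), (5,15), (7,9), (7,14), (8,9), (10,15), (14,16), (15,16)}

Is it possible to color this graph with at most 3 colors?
A valid 3-coloring: color 1: [0, 5, 9, 16]; color 2: [4, 8, 14, 15]; color 3: [7, 10].
(χ(G) = 3 ≤ 3.)

Yes, G is 3-colorable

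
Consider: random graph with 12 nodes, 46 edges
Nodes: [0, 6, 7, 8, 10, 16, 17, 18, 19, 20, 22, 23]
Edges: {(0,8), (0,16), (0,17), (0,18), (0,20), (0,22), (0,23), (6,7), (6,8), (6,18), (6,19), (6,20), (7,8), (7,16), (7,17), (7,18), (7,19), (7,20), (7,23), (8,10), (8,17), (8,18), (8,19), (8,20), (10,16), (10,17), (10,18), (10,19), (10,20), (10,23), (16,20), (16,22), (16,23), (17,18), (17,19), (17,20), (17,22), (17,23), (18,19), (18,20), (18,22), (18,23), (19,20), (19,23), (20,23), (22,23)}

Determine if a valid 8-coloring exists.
A valid 8-coloring: color 1: [20, 22]; color 2: [16, 18]; color 3: [6, 17]; color 4: [8, 23]; color 5: [0, 19]; color 6: [7, 10].
(χ(G) = 6 ≤ 8.)

Yes, G is 8-colorable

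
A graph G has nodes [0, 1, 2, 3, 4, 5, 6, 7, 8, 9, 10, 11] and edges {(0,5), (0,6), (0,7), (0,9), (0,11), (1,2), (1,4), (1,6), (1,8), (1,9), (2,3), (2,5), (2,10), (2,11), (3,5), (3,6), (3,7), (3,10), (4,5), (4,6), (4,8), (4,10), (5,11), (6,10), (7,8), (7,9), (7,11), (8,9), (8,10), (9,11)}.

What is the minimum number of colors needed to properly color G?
χ(G) = 4

Clique number ω(G) = 4 (lower bound: χ ≥ ω).
The clique on [0, 7, 9, 11] has size 4, forcing χ ≥ 4, and the coloring below uses 4 colors, so χ(G) = 4.
A valid 4-coloring: color 1: [1, 5, 7, 10]; color 2: [0, 2, 8]; color 3: [3, 4, 9]; color 4: [6, 11].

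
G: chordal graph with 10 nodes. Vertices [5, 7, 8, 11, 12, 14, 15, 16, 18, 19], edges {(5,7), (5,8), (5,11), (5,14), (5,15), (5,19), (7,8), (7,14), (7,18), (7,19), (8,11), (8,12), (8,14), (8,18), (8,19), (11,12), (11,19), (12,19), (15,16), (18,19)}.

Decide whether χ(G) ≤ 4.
A valid 4-coloring: color 1: [8, 15]; color 2: [14, 16, 19]; color 3: [5, 12, 18]; color 4: [7, 11].
(χ(G) = 4 ≤ 4.)

Yes, G is 4-colorable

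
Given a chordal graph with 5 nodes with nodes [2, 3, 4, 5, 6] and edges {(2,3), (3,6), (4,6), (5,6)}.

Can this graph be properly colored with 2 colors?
A valid 2-coloring: color 1: [2, 6]; color 2: [3, 4, 5].
(χ(G) = 2 ≤ 2.)

Yes, G is 2-colorable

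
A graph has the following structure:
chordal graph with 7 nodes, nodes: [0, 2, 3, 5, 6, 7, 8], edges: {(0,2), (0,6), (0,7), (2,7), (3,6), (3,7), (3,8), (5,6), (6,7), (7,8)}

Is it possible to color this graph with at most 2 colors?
The clique on vertices [0, 2, 7] has size 3 > 2, so it alone needs 3 colors.

No, G is not 2-colorable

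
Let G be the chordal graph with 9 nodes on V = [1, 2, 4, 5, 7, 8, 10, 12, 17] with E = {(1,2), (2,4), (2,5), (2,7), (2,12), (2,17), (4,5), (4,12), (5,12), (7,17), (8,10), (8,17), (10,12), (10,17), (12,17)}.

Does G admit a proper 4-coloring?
A valid 4-coloring: color 1: [2, 10]; color 2: [1, 4, 17]; color 3: [7, 8, 12]; color 4: [5].
(χ(G) = 4 ≤ 4.)

Yes, G is 4-colorable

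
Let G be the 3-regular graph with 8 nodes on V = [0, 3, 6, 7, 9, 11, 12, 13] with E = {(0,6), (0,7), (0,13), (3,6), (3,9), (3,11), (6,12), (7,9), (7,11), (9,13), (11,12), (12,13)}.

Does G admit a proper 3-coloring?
A valid 3-coloring: color 1: [6, 9, 11]; color 2: [0, 3, 12]; color 3: [7, 13].
(χ(G) = 3 ≤ 3.)

Yes, G is 3-colorable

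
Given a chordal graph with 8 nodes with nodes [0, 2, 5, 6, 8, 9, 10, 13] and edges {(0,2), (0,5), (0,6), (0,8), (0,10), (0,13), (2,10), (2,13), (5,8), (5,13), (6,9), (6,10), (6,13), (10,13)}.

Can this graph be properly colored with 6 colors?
Yes, G is 6-colorable

A valid 6-coloring: color 1: [0, 9]; color 2: [8, 13]; color 3: [5, 10]; color 4: [2, 6].
(χ(G) = 4 ≤ 6.)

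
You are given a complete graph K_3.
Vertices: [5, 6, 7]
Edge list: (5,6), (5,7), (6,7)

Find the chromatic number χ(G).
χ(G) = 3

Clique number ω(G) = 3 (lower bound: χ ≥ ω).
The clique on [5, 6, 7] has size 3, forcing χ ≥ 3, and the coloring below uses 3 colors, so χ(G) = 3.
A valid 3-coloring: color 1: [5]; color 2: [6]; color 3: [7].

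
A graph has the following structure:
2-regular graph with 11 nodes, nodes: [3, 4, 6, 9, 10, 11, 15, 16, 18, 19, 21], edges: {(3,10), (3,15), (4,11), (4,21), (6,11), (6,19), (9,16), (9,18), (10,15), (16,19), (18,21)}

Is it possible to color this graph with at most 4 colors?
A valid 4-coloring: color 1: [9, 11, 15, 19, 21]; color 2: [3, 4, 6, 16, 18]; color 3: [10].
(χ(G) = 3 ≤ 4.)

Yes, G is 4-colorable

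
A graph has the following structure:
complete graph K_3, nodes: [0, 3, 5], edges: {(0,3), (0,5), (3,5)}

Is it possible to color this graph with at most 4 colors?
A valid 4-coloring: color 1: [3]; color 2: [5]; color 3: [0].
(χ(G) = 3 ≤ 4.)

Yes, G is 4-colorable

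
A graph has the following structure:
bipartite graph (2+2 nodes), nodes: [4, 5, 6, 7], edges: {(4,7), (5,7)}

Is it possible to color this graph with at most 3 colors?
Yes, G is 3-colorable

A valid 3-coloring: color 1: [6, 7]; color 2: [4, 5].
(χ(G) = 2 ≤ 3.)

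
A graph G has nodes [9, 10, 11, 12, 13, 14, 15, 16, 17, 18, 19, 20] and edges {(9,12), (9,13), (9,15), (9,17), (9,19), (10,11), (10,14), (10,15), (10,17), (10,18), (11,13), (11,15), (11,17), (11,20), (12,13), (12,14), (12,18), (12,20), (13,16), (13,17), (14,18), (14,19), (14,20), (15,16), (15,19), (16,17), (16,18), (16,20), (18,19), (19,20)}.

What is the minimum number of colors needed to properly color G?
Clique number ω(G) = 3 (lower bound: χ ≥ ω).
Suppose a proper 3-coloring c exists. The clique [9, 12, 13] takes 3 distinct colors; by symmetry let c(9) = 1, c(12) = 2, c(13) = 3.
- Vertex 17: neighbors [9, 13] already have colors [1, 3] ⇒ c(17) = 2.
- Vertex 11: neighbors [17, 13] already have colors [2, 3] ⇒ c(11) = 1.
- Vertex 10: neighbors [11, 17] already have colors [1, 2] ⇒ c(10) = 3.
- Vertex 14: neighbors [12, 10] already have colors [2, 3] ⇒ c(14) = 1.
- Vertex 18: neighbors [14, 12, 10] already have colors [1, 2, 3] — all 3 colors blocked. Contradiction.
The forced assignments end in a contradiction, so G has no proper 3-coloring (χ ≥ 4).
The coloring below uses 4 colors, so χ(G) = 4.
A valid 4-coloring: color 1: [15, 17, 18, 20]; color 2: [10, 12, 16, 19]; color 3: [9, 11, 14]; color 4: [13].

χ(G) = 4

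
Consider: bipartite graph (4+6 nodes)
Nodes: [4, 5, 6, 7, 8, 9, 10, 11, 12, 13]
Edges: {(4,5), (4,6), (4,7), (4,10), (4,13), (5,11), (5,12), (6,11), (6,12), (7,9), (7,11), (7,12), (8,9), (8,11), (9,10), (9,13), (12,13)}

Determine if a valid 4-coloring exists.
Yes, G is 4-colorable

A valid 4-coloring: color 1: [4, 9, 11, 12]; color 2: [5, 6, 7, 8, 10, 13].
(χ(G) = 2 ≤ 4.)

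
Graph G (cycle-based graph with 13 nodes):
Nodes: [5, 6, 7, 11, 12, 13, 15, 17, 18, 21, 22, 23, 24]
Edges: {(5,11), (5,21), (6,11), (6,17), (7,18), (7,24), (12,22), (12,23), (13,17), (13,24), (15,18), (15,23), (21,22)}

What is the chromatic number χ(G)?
χ(G) = 3

Clique number ω(G) = 2 (lower bound: χ ≥ ω).
Odd cycle [6, 11, 5, 21, 22, 12, 23, 15, 18, 7, 24, 13, 17] needs 3 colors (χ ≥ 3).
The coloring below uses 3 colors, so χ(G) = 3.
A valid 3-coloring: color 1: [5, 6, 13, 18, 22, 23]; color 2: [7, 11, 12, 15, 17, 21]; color 3: [24].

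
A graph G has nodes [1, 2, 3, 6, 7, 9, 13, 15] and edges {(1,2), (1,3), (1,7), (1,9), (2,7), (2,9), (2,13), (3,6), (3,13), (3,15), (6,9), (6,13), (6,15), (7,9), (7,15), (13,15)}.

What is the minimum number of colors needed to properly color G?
Clique number ω(G) = 4 (lower bound: χ ≥ ω).
The clique on [1, 2, 7, 9] has size 4, forcing χ ≥ 4, and the coloring below uses 4 colors, so χ(G) = 4.
A valid 4-coloring: color 1: [6, 7]; color 2: [2, 15]; color 3: [1, 13]; color 4: [3, 9].

χ(G) = 4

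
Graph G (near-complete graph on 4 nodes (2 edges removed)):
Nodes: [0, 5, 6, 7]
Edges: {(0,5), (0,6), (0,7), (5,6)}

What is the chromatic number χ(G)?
χ(G) = 3

Clique number ω(G) = 3 (lower bound: χ ≥ ω).
The clique on [0, 5, 6] has size 3, forcing χ ≥ 3, and the coloring below uses 3 colors, so χ(G) = 3.
A valid 3-coloring: color 1: [0]; color 2: [6, 7]; color 3: [5].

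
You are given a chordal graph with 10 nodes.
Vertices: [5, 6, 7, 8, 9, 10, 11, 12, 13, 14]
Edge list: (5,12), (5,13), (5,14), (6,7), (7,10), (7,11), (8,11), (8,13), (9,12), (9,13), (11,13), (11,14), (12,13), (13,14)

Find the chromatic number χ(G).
χ(G) = 3

Clique number ω(G) = 3 (lower bound: χ ≥ ω).
The clique on [8, 11, 13] has size 3, forcing χ ≥ 3, and the coloring below uses 3 colors, so χ(G) = 3.
A valid 3-coloring: color 1: [7, 13]; color 2: [5, 6, 9, 10, 11]; color 3: [8, 12, 14].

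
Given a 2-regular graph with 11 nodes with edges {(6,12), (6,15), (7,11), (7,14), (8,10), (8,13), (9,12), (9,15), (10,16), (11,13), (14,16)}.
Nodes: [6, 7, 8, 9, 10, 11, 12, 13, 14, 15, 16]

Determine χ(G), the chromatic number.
Clique number ω(G) = 2 (lower bound: χ ≥ ω).
Odd cycle [7, 11, 13, 8, 10, 16, 14] needs 3 colors (χ ≥ 3).
The coloring below uses 3 colors, so χ(G) = 3.
A valid 3-coloring: color 1: [6, 7, 8, 9, 16]; color 2: [10, 11, 12, 14, 15]; color 3: [13].

χ(G) = 3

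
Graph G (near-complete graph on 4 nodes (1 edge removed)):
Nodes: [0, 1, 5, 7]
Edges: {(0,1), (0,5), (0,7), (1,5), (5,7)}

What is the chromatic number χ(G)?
χ(G) = 3

Clique number ω(G) = 3 (lower bound: χ ≥ ω).
The clique on [0, 1, 5] has size 3, forcing χ ≥ 3, and the coloring below uses 3 colors, so χ(G) = 3.
A valid 3-coloring: color 1: [5]; color 2: [0]; color 3: [1, 7].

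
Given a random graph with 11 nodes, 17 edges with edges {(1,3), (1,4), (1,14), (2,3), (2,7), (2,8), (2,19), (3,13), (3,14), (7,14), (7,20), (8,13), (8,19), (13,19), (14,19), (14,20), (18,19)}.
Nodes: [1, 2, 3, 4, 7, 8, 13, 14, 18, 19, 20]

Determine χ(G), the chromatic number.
Clique number ω(G) = 3 (lower bound: χ ≥ ω).
The clique on [2, 8, 19] has size 3, forcing χ ≥ 3, and the coloring below uses 3 colors, so χ(G) = 3.
A valid 3-coloring: color 1: [3, 4, 7, 19]; color 2: [8, 14, 18]; color 3: [1, 2, 13, 20].

χ(G) = 3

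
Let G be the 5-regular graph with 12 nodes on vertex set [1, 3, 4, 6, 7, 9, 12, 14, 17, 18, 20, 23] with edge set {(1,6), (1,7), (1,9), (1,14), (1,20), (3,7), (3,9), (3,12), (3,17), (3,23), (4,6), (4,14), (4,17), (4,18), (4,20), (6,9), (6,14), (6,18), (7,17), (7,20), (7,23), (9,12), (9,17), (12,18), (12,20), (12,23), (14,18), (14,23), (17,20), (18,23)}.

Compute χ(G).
χ(G) = 4

Clique number ω(G) = 4 (lower bound: χ ≥ ω).
The clique on [4, 6, 14, 18] has size 4, forcing χ ≥ 4, and the coloring below uses 4 colors, so χ(G) = 4.
A valid 4-coloring: color 1: [4, 9, 23]; color 2: [3, 6, 20]; color 3: [7, 12, 14]; color 4: [1, 17, 18].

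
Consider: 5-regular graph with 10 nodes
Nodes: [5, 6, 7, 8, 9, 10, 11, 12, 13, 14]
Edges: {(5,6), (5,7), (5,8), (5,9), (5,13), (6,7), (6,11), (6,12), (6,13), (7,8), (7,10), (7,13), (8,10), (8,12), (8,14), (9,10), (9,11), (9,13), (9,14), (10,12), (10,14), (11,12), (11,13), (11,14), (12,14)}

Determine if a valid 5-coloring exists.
A valid 5-coloring: color 1: [7, 9, 12]; color 2: [8, 11]; color 3: [13, 14]; color 4: [5, 10]; color 5: [6].
(χ(G) = 4 ≤ 5.)

Yes, G is 5-colorable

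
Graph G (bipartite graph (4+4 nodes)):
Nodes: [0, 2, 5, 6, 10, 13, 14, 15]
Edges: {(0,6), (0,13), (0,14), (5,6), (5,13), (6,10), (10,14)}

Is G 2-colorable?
A valid 2-coloring: color 1: [0, 2, 5, 10, 15]; color 2: [6, 13, 14].
(χ(G) = 2 ≤ 2.)

Yes, G is 2-colorable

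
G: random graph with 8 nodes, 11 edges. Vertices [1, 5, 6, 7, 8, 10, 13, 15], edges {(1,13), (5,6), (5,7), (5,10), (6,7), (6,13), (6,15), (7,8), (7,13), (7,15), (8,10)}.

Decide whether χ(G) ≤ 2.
The clique on vertices [5, 6, 7] has size 3 > 2, so it alone needs 3 colors.

No, G is not 2-colorable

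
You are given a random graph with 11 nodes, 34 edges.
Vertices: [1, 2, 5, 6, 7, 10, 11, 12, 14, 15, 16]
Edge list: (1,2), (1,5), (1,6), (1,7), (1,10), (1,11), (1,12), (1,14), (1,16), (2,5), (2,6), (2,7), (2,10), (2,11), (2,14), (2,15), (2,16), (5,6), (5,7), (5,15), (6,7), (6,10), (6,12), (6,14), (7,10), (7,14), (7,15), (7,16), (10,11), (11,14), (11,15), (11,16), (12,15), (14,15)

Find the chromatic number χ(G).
Clique number ω(G) = 5 (lower bound: χ ≥ ω).
The clique on [1, 2, 6, 7, 10] has size 5, forcing χ ≥ 5, and the coloring below uses 5 colors, so χ(G) = 5.
A valid 5-coloring: color 1: [2, 12]; color 2: [1, 15]; color 3: [7, 11]; color 4: [6, 16]; color 5: [5, 10, 14].

χ(G) = 5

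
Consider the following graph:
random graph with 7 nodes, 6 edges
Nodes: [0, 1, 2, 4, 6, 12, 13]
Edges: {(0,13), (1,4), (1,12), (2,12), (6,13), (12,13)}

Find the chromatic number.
Clique number ω(G) = 2 (lower bound: χ ≥ ω).
The graph is bipartite (no odd cycle), so 2 colors suffice: χ(G) = 2.
A valid 2-coloring: color 1: [1, 2, 13]; color 2: [0, 4, 6, 12].

χ(G) = 2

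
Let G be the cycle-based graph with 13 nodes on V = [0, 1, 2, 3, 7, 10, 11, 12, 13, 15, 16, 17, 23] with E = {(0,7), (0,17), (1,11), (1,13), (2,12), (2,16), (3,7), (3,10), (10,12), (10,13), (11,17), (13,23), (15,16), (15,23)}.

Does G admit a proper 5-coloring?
Yes, G is 5-colorable

A valid 5-coloring: color 1: [1, 2, 7, 10, 15, 17]; color 2: [0, 3, 11, 12, 13, 16]; color 3: [23].
(χ(G) = 3 ≤ 5.)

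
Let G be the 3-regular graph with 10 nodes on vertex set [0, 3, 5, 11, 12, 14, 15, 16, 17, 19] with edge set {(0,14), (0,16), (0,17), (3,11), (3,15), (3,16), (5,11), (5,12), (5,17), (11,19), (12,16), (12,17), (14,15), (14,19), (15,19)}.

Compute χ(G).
χ(G) = 3

Clique number ω(G) = 3 (lower bound: χ ≥ ω).
The clique on [5, 12, 17] has size 3, forcing χ ≥ 3, and the coloring below uses 3 colors, so χ(G) = 3.
A valid 3-coloring: color 1: [5, 15, 16]; color 2: [0, 3, 12, 19]; color 3: [11, 14, 17].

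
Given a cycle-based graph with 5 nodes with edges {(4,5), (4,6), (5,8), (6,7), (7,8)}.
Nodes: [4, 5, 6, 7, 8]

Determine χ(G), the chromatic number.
χ(G) = 3

Clique number ω(G) = 2 (lower bound: χ ≥ ω).
Odd cycle [5, 4, 6, 7, 8] needs 3 colors (χ ≥ 3).
The coloring below uses 3 colors, so χ(G) = 3.
A valid 3-coloring: color 1: [5, 7]; color 2: [4, 8]; color 3: [6].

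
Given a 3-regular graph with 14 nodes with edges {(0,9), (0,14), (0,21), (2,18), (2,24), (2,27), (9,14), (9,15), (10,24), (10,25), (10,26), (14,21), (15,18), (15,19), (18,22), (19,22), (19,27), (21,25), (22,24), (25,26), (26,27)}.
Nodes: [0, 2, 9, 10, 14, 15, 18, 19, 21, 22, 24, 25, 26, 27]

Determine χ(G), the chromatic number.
Clique number ω(G) = 3 (lower bound: χ ≥ ω).
The clique on [0, 9, 14] has size 3, forcing χ ≥ 3, and the coloring below uses 3 colors, so χ(G) = 3.
A valid 3-coloring: color 1: [0, 10, 15, 22, 27]; color 2: [2, 14, 19, 25]; color 3: [9, 18, 21, 24, 26].

χ(G) = 3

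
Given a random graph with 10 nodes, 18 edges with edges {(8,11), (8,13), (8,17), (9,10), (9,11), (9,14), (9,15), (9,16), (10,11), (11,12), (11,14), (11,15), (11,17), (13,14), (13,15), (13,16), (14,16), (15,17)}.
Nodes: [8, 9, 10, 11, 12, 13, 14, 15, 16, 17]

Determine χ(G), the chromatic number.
χ(G) = 3

Clique number ω(G) = 3 (lower bound: χ ≥ ω).
The clique on [9, 14, 16] has size 3, forcing χ ≥ 3, and the coloring below uses 3 colors, so χ(G) = 3.
A valid 3-coloring: color 1: [11, 16]; color 2: [9, 12, 13, 17]; color 3: [8, 10, 14, 15].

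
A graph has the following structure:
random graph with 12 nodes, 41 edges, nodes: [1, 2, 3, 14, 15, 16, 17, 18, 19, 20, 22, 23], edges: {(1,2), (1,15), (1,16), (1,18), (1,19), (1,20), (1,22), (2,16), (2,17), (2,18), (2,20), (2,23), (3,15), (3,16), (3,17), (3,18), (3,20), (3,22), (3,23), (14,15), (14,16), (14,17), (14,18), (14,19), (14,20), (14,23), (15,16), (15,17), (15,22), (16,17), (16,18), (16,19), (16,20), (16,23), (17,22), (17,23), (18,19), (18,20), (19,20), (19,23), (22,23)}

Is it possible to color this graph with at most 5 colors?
Yes, G is 5-colorable

A valid 5-coloring: color 1: [16, 22]; color 2: [1, 3, 14]; color 3: [17, 20]; color 4: [15, 18, 23]; color 5: [2, 19].
(χ(G) = 5 ≤ 5.)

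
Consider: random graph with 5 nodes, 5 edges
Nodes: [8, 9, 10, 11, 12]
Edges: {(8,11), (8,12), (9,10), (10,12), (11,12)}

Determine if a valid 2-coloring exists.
The clique on vertices [8, 11, 12] has size 3 > 2, so it alone needs 3 colors.

No, G is not 2-colorable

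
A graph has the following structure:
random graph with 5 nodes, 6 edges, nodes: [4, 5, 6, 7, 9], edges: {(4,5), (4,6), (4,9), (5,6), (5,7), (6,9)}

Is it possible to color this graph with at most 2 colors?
No, G is not 2-colorable

The clique on vertices [4, 6, 9] has size 3 > 2, so it alone needs 3 colors.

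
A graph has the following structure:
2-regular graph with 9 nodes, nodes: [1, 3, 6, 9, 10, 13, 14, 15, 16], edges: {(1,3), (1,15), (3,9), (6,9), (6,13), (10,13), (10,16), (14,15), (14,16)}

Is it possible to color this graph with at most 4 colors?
Yes, G is 4-colorable

A valid 4-coloring: color 1: [3, 6, 10, 14]; color 2: [9, 13, 15, 16]; color 3: [1].
(χ(G) = 3 ≤ 4.)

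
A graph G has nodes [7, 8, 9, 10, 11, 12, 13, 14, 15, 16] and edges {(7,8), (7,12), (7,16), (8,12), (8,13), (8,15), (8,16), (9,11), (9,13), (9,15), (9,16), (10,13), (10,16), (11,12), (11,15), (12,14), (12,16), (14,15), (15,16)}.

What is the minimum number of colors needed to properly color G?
χ(G) = 4

Clique number ω(G) = 4 (lower bound: χ ≥ ω).
The clique on [7, 8, 12, 16] has size 4, forcing χ ≥ 4, and the coloring below uses 4 colors, so χ(G) = 4.
A valid 4-coloring: color 1: [11, 13, 14, 16]; color 2: [10, 12, 15]; color 3: [8, 9]; color 4: [7].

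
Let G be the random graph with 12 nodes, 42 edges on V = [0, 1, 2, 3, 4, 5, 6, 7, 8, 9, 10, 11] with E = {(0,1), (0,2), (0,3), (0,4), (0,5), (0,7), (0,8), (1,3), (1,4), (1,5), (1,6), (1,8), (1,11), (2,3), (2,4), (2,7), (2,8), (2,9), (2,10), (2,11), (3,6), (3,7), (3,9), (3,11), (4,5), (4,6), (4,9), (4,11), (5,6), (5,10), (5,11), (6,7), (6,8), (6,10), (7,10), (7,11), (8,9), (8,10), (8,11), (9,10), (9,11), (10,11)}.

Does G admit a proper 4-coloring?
The clique on vertices [2, 8, 9, 10, 11] has size 5 > 4, so it alone needs 5 colors.

No, G is not 4-colorable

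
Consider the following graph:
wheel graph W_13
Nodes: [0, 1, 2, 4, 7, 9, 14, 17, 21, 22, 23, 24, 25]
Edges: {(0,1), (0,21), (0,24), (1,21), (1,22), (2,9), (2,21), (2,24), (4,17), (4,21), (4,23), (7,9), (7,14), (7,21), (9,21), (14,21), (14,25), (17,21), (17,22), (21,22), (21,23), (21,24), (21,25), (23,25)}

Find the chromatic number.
χ(G) = 3

Clique number ω(G) = 3 (lower bound: χ ≥ ω).
The clique on [0, 21, 24] has size 3, forcing χ ≥ 3, and the coloring below uses 3 colors, so χ(G) = 3.
A valid 3-coloring: color 1: [21]; color 2: [1, 9, 14, 17, 23, 24]; color 3: [0, 2, 4, 7, 22, 25].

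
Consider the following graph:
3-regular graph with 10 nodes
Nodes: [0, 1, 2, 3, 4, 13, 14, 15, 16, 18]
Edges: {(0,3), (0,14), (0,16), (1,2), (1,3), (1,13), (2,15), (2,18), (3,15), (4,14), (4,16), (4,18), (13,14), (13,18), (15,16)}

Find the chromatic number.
Clique number ω(G) = 2 (lower bound: χ ≥ ω).
Odd cycle [0, 14, 13, 1, 2, 15, 3] needs 3 colors (χ ≥ 3).
The coloring below uses 3 colors, so χ(G) = 3.
A valid 3-coloring: color 1: [0, 1, 4, 15]; color 2: [3, 14, 16, 18]; color 3: [2, 13].

χ(G) = 3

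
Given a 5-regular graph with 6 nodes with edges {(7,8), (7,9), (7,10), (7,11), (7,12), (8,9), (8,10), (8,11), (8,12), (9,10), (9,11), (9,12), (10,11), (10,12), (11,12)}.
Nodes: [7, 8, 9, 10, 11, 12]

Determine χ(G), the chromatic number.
Clique number ω(G) = 6 (lower bound: χ ≥ ω).
The clique on [7, 8, 9, 10, 11, 12] has size 6, forcing χ ≥ 6, and the coloring below uses 6 colors, so χ(G) = 6.
A valid 6-coloring: color 1: [11]; color 2: [12]; color 3: [10]; color 4: [8]; color 5: [9]; color 6: [7].

χ(G) = 6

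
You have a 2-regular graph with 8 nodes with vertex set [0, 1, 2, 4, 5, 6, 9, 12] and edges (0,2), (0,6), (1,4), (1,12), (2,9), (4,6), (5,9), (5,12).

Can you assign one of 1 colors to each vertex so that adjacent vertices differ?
Edge (0,2) forces its endpoints to differ, so 1 color is not enough.

No, G is not 1-colorable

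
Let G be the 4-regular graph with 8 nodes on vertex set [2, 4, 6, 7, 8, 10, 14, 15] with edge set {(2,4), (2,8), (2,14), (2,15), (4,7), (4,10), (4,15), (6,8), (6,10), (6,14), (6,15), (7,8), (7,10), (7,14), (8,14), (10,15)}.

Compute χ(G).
χ(G) = 4

Clique number ω(G) = 3 (lower bound: χ ≥ ω).
Suppose a proper 3-coloring c exists. The clique [2, 4, 15] takes 3 distinct colors; by symmetry let c(2) = 1, c(4) = 2, c(15) = 3.
- Vertex 10: neighbors [4, 15] already have colors [2, 3] ⇒ c(10) = 1.
- Vertex 6: neighbors [10, 15] already have colors [1, 3] ⇒ c(6) = 2.
- Vertex 7: neighbors [10, 4] already have colors [1, 2] ⇒ c(7) = 3.
- Vertex 8: neighbors [2, 6, 7] already have colors [1, 2, 3] — all 3 colors blocked. Contradiction.
The forced assignments end in a contradiction, so G has no proper 3-coloring (χ ≥ 4).
The coloring below uses 4 colors, so χ(G) = 4.
A valid 4-coloring: color 1: [8, 15]; color 2: [4, 6]; color 3: [10, 14]; color 4: [2, 7].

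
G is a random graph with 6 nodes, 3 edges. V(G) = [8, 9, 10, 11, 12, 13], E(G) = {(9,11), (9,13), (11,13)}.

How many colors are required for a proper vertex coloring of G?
Clique number ω(G) = 3 (lower bound: χ ≥ ω).
The clique on [9, 11, 13] has size 3, forcing χ ≥ 3, and the coloring below uses 3 colors, so χ(G) = 3.
A valid 3-coloring: color 1: [8, 9, 10, 12]; color 2: [11]; color 3: [13].

χ(G) = 3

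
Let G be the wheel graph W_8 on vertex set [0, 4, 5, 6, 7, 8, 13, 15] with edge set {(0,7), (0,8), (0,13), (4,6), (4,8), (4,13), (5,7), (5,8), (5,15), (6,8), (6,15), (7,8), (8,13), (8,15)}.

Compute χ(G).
χ(G) = 4

Clique number ω(G) = 3 (lower bound: χ ≥ ω).
Odd cycle [6, 4, 13, 0, 7, 5, 15] needs 3 colors (χ ≥ 3).
Vertex 8 is adjacent to every vertex of [0, 4, 5, 6, 7, 13, 15], which already need 3 colors among themselves, so 8 needs a new color (χ ≥ 4).
The coloring below uses 4 colors, so χ(G) = 4.
A valid 4-coloring: color 1: [8]; color 2: [5, 6, 13]; color 3: [0, 4, 15]; color 4: [7].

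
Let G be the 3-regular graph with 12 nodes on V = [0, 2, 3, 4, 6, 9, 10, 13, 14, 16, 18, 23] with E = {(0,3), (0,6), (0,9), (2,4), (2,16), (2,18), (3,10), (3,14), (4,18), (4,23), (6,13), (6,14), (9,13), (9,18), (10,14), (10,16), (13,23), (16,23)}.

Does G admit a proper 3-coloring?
Yes, G is 3-colorable

A valid 3-coloring: color 1: [0, 13, 14, 16, 18]; color 2: [2, 3, 6, 9, 23]; color 3: [4, 10].
(χ(G) = 3 ≤ 3.)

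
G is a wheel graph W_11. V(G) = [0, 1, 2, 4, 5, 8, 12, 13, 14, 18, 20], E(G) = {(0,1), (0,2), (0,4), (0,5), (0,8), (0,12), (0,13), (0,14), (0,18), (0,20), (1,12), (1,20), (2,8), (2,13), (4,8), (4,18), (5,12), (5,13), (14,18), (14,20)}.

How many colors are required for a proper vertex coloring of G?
χ(G) = 3

Clique number ω(G) = 3 (lower bound: χ ≥ ω).
The clique on [0, 1, 20] has size 3, forcing χ ≥ 3, and the coloring below uses 3 colors, so χ(G) = 3.
A valid 3-coloring: color 1: [0]; color 2: [1, 2, 4, 5, 14]; color 3: [8, 12, 13, 18, 20].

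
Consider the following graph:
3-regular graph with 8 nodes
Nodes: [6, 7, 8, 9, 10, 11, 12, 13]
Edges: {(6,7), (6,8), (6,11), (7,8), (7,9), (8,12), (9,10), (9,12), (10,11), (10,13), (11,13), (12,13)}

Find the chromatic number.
Clique number ω(G) = 3 (lower bound: χ ≥ ω).
The clique on [6, 7, 8] has size 3, forcing χ ≥ 3, and the coloring below uses 3 colors, so χ(G) = 3.
A valid 3-coloring: color 1: [6, 9, 13]; color 2: [7, 11, 12]; color 3: [8, 10].

χ(G) = 3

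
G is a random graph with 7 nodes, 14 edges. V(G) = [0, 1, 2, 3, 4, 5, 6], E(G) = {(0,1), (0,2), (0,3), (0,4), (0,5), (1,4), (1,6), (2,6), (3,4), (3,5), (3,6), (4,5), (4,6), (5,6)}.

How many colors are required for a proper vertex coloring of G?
Clique number ω(G) = 4 (lower bound: χ ≥ ω).
The clique on [0, 3, 4, 5] has size 4, forcing χ ≥ 4, and the coloring below uses 4 colors, so χ(G) = 4.
A valid 4-coloring: color 1: [2, 4]; color 2: [0, 6]; color 3: [1, 5]; color 4: [3].

χ(G) = 4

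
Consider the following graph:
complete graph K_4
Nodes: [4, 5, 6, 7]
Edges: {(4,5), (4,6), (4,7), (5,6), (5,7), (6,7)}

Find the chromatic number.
Clique number ω(G) = 4 (lower bound: χ ≥ ω).
The clique on [4, 5, 6, 7] has size 4, forcing χ ≥ 4, and the coloring below uses 4 colors, so χ(G) = 4.
A valid 4-coloring: color 1: [7]; color 2: [6]; color 3: [4]; color 4: [5].

χ(G) = 4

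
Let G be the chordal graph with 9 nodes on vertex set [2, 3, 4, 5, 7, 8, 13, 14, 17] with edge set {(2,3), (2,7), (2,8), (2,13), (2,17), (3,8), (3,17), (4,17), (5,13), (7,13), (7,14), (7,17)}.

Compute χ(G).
χ(G) = 3

Clique number ω(G) = 3 (lower bound: χ ≥ ω).
The clique on [2, 3, 8] has size 3, forcing χ ≥ 3, and the coloring below uses 3 colors, so χ(G) = 3.
A valid 3-coloring: color 1: [2, 4, 5, 14]; color 2: [8, 13, 17]; color 3: [3, 7].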